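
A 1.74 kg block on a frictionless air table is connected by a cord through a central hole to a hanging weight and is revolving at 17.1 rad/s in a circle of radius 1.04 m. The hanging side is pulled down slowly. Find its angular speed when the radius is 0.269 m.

ω₂ ≈ 256 rad/s

No torque about the axis ⇒ m r₁² ω₁ = m r₂² ω₂.
ω₂ = ω₁ (r₁/r₂)² = (17.1)(1.04/0.269)² = 255.6 rad/s.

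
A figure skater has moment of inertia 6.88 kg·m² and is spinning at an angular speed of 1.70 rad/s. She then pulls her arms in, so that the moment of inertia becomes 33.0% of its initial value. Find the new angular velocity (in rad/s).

ω₂ ≈ 5.15 rad/s

With no external torque about the axis, L is conserved: I₁ω₁ = I₂ω₂.
I₂ = 0.330 × 6.88 = 2.270 kg·m².
ω₂ = I₁ω₁ / I₂ = (6.880)(1.70 rad/s) / (2.270) = 5.152 rad/s.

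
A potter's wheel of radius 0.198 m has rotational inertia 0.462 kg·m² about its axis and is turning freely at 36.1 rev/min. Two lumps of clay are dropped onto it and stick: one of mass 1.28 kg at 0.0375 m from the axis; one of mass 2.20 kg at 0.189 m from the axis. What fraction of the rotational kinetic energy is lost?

fraction ≈ 0.148

The added mass arrives with no angular momentum about the axis, and any external torque about the axis is negligible, so the system's angular momentum is conserved.
Added inertia Σmr² = (1.28)(0.0375)² + (2.20)(0.189)² = 0.08039 kg·m²; I_f = 0.4620 + 0.08039 = 0.5424 kg·m².
ω_f = I_p ω_i / I_f = (0.4620)(36.1) / 0.5424 = 30.75 rpm.
KE_i = ½(0.4620)(3.780 rad/s)² = 3.301 J; KE_f = ½(0.5424)(3.220)² = 2.812 J.
Fraction lost = 0.1482.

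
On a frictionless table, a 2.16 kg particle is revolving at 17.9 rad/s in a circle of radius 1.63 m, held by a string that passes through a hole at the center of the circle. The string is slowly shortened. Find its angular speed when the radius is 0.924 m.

ω₂ ≈ 55.7 rad/s

No torque about the axis ⇒ m r₁² ω₁ = m r₂² ω₂.
ω₂ = ω₁ (r₁/r₂)² = (17.9)(1.63/0.924)² = 55.70 rad/s.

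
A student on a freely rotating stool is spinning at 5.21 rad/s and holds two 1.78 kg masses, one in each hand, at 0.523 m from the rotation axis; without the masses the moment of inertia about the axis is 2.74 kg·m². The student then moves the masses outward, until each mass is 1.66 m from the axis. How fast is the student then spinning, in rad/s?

ω₂ ≈ 1.54 rad/s

With no external torque about the axis, L is conserved: I₁ω₁ = I₂ω₂.
I₁ = 2.74 + 2(1.78)(0.523)² = 3.714 kg·m²; I₂ = 2.74 + 2(1.78)(1.66)² = 12.55 kg·m².
ω₂ = I₁ω₁ / I₂ = (3.714)(5.21 rad/s) / (12.55) = 1.542 rad/s.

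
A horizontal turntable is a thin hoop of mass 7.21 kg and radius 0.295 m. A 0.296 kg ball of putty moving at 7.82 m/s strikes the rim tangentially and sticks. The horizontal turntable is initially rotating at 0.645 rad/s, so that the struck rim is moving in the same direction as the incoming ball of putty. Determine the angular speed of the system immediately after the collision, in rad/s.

The axle reaction passes through the axle and exerts no torque about it; angular momentum about the axle is conserved through the impact.
I_p = (7.21)(0.295)² = 0.6275 kg·m². Taking the sense of the ball of putty's angular momentum as positive, L_{ball} = m v R = (0.296)(7.82)(0.295) = 0.6828 kg·m²/s.
L_i = +I_p ω_p + m v R = +(0.6275)(0.645) + 0.6828 = 1.088 kg·m²/s.
After sticking, I_f = I_p + m R² = 0.6275 + (0.296)(0.295)² = 0.6532 kg·m².
ω_f = L_i / I_f = 1.088 / 0.6532 = 1.665 rad/s.

|ω_f| ≈ 1.66 rad/s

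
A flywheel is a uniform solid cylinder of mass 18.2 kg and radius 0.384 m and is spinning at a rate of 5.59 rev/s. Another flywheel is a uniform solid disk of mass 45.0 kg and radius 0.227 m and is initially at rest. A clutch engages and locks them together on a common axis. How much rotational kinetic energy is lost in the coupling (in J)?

The coupling torques are internal; angular momentum about the shared axis is conserved.
Moments of inertia: I_A = ½(18.2)(0.384)² = 1.342 kg·m²; I_B = ½(45.0)(0.227)² = 1.159 kg·m².
Taking A's sense as positive: L = (1.342)(5.59) = 7.501 kg·m²·rev/s.
Combined I = 1.342 + 1.159 = 2.501 kg·m².
ω_f = L / I = 7.501 / 2.501 = 2.999 rev/s.
KE_i = ½ΣIω² = 827.7 J; KE_f = ½(2.501)(18.84)² = 444.0 J.

ΔKE lost ≈ 384 J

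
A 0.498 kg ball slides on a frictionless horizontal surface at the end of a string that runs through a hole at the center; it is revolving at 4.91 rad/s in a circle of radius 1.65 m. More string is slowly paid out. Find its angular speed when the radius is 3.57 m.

No torque about the axis ⇒ m r₁² ω₁ = m r₂² ω₂.
ω₂ = ω₁ (r₁/r₂)² = (4.91)(1.65/3.57)² = 1.049 rad/s.

ω₂ ≈ 1.05 rad/s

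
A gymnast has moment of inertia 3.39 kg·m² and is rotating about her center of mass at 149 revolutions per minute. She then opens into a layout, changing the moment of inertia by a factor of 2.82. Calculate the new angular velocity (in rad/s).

Angular momentum about the spin axis is conserved since the torque about it is zero.
I₂ = 2.82 × 3.39 = 9.560 kg·m².
ω₂ = I₁ω₁ / I₂ = (3.390)(149 rpm) / (9.560) = 52.84 rpm = 5.533 rad/s.

ω₂ ≈ 5.53 rad/s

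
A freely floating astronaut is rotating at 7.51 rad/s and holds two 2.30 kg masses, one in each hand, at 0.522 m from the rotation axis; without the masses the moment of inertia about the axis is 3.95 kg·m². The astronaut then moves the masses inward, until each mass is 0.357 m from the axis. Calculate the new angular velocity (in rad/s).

ω₂ ≈ 8.61 rad/s

No external torque acts about the spin axis, so angular momentum is conserved.
I₁ = 3.95 + 2(2.30)(0.522)² = 5.203 kg·m²; I₂ = 3.95 + 2(2.30)(0.357)² = 4.536 kg·m².
ω₂ = I₁ω₁ / I₂ = (5.203)(7.51 rad/s) / (4.536) = 8.615 rad/s.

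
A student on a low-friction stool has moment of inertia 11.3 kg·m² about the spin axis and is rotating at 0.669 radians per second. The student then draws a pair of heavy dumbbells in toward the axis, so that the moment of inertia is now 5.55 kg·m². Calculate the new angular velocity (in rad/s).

No external torque acts about the spin axis, so angular momentum is conserved.
ω₂ = I₁ω₁ / I₂ = (11.30)(0.669 rad/s) / (5.550) = 1.362 rad/s.

ω₂ ≈ 1.36 rad/s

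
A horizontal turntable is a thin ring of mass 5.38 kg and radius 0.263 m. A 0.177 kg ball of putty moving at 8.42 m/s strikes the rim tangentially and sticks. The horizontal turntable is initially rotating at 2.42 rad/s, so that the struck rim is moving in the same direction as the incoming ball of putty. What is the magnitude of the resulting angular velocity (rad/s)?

|ω_f| ≈ 3.36 rad/s

The axle reaction passes through the axle and exerts no torque about it; angular momentum about the axle is conserved through the impact.
I_p = (5.38)(0.263)² = 0.3721 kg·m². Taking the sense of the ball of putty's angular momentum as positive, L_{ball} = m v R = (0.177)(8.42)(0.263) = 0.3920 kg·m²/s.
L_i = +I_p ω_p + m v R = +(0.3721)(2.42) + 0.3920 = 1.293 kg·m²/s.
After sticking, I_f = I_p + m R² = 0.3721 + (0.177)(0.263)² = 0.3844 kg·m².
ω_f = L_i / I_f = 1.293 / 0.3844 = 3.363 rad/s.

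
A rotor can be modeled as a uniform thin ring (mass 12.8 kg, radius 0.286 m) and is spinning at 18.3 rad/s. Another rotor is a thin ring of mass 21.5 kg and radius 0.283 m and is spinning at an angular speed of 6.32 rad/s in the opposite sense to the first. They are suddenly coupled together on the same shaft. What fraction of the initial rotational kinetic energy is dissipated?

No external torque acts about the common axis, so total angular momentum is conserved.
Moments of inertia: I_A = (12.8)(0.286)² = 1.047 kg·m²; I_B = (21.5)(0.283)² = 1.722 kg·m².
Taking A's sense as positive: L = (1.047)(18.3) − (1.722)(6.32) = 8.277 kg·m²·rad/s.
Combined I = 1.047 + 1.722 = 2.769 kg·m².
ω_f = L / I = 8.277 / 2.769 = 2.989 rad/s.
KE_i = ½ΣIω² = 209.7 J; KE_f = ½(2.769)(2.989)² = 12.37 J.
Fraction dissipated = (KE_i − KE_f)/KE_i = 0.9410.

fraction ≈ 0.941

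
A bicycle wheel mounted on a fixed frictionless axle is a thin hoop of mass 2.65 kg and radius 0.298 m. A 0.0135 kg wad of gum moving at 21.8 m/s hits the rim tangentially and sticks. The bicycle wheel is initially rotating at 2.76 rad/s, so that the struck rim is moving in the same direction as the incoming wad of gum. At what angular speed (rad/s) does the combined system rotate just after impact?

|ω_f| ≈ 3.12 rad/s

About the axle the impulsive forces during the collision are internal, so angular momentum about that axis is conserved.
I_p = (2.65)(0.298)² = 0.2353 kg·m². Taking the sense of the wad of gum's angular momentum as positive, L_{wad} = m v R = (0.0135)(21.8)(0.298) = 0.08770 kg·m²/s.
L_i = +I_p ω_p + m v R = +(0.2353)(2.76) + 0.08770 = 0.7372 kg·m²/s.
After sticking, I_f = I_p + m R² = 0.2353 + (0.0135)(0.298)² = 0.2365 kg·m².
ω_f = L_i / I_f = 0.7372 / 0.2365 = 3.117 rad/s.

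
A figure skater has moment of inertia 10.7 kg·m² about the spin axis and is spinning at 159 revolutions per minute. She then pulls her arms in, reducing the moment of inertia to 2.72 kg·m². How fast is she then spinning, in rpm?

Angular momentum about the spin axis is conserved since the torque about it is zero.
ω₂ = I₁ω₁ / I₂ = (10.70)(159 rpm) / (2.720) = 625.5 rpm.

ω₂ ≈ 625 rpm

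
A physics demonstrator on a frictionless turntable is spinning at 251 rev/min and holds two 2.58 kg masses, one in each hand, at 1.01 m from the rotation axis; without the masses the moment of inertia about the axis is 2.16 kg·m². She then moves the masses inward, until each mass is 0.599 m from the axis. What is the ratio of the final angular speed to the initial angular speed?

With no external torque about the axis, L is conserved: I₁ω₁ = I₂ω₂.
I₁ = 2.16 + 2(2.58)(1.01)² = 7.424 kg·m²; I₂ = 2.16 + 2(2.58)(0.599)² = 4.011 kg·m².
ω₂/ω₁ = I₁/I₂ = 7.424 / 4.011 = 1.851.

ω₂/ω₁ ≈ 1.85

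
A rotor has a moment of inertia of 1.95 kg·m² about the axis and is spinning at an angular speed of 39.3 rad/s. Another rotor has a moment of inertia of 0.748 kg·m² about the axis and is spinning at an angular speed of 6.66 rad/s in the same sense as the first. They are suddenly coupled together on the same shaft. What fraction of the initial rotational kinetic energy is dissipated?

No external torque acts about the common axis, so total angular momentum is conserved.
Taking A's sense as positive: L = (1.950)(39.3) + (0.7480)(6.66) = 81.62 kg·m²·rad/s.
Combined I = 1.950 + 0.7480 = 2.698 kg·m².
ω_f = L / I = 81.62 / 2.698 = 30.25 rad/s.
KE_i = ½ΣIω² = 1522 J; KE_f = ½(2.698)(30.25)² = 1234 J.
Fraction dissipated = (KE_i − KE_f)/KE_i = 0.1892.

fraction ≈ 0.189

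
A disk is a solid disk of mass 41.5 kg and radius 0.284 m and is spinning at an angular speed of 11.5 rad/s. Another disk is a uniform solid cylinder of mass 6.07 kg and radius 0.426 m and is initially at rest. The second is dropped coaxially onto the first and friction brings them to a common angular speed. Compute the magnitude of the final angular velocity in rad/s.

|ω_f| ≈ 8.65 rad/s

The coupling torques are internal; angular momentum about the shared axis is conserved.
Moments of inertia: I_A = ½(41.5)(0.284)² = 1.674 kg·m²; I_B = ½(6.07)(0.426)² = 0.5508 kg·m².
Taking A's sense as positive: L = (1.674)(11.5) = 19.25 kg·m²·rad/s.
Combined I = 1.674 + 0.5508 = 2.224 kg·m².
ω_f = L / I = 19.25 / 2.224 = 8.652 rad/s.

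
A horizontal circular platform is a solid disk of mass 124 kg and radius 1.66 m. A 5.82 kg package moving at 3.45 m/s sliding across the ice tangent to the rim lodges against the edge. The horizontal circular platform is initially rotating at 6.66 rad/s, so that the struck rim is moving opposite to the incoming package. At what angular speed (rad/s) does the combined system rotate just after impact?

About the central axle the impulsive forces during the collision are internal, so angular momentum about that axis is conserved.
I_p = ½(124)(1.66)² = 170.8 kg·m². Taking the sense of the package's angular momentum as positive, L_{package} = m v R = (5.82)(3.45)(1.66) = 33.33 kg·m²/s.
L_i = −I_p ω_p + m v R = −(170.8)(6.66) + 33.33 = -1105 kg·m²/s.
After sticking, I_f = I_p + m R² = 170.8 + (5.82)(1.66)² = 186.9 kg·m².
ω_f = L_i / I_f = -1105 / 186.9 = -5.910 rad/s.

|ω_f| ≈ 5.91 rad/s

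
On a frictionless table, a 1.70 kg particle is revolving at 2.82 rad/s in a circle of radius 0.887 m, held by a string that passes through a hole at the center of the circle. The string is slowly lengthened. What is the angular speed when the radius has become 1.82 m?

ω₂ ≈ 0.670 rad/s

The constraining force is radial, so m r² ω about the center is conserved.
ω₂ = ω₁ (r₁/r₂)² = (2.82)(0.887/1.82)² = 0.6698 rad/s.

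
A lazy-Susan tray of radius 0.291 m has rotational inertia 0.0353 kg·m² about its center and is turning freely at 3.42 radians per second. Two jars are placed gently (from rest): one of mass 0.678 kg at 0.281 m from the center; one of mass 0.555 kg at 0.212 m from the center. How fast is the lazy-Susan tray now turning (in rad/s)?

No external torque acts about the center; L_before = L_after.
Added inertia Σmr² = (0.678)(0.281)² + (0.555)(0.212)² = 0.07848 kg·m²; I_f = 0.03530 + 0.07848 = 0.1138 kg·m².
ω_f = I_p ω_i / I_f = (0.03530)(3.42) / 0.1138 = 1.061 rad/s.

ω_f ≈ 1.06 rad/s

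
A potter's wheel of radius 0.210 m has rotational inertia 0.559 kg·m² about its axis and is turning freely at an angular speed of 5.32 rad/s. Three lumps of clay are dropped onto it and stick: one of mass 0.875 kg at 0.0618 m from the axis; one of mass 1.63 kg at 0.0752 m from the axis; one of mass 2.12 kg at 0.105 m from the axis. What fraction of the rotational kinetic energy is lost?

The added mass arrives with no angular momentum about the axis, and any external torque about the axis is negligible, so the system's angular momentum is conserved.
Added inertia Σmr² = (0.875)(0.0618)² + (1.63)(0.0752)² + (2.12)(0.105)² = 0.03593 kg·m²; I_f = 0.5590 + 0.03593 = 0.5949 kg·m².
ω_f = I_p ω_i / I_f = (0.5590)(5.32) / 0.5949 = 4.999 rad/s.
KE_i = ½(0.5590)(5.320 rad/s)² = 7.911 J; KE_f = ½(0.5949)(4.999)² = 7.433 J.
Fraction lost = 0.06040.

fraction ≈ 0.0604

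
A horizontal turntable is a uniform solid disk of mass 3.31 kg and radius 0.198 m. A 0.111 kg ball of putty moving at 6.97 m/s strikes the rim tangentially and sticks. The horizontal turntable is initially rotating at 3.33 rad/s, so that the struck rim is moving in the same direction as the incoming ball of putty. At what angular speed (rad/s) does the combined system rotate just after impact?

|ω_f| ≈ 5.33 rad/s

About the axle the impulsive forces during the collision are internal, so angular momentum about that axis is conserved.
I_p = ½(3.31)(0.198)² = 0.06488 kg·m². Taking the sense of the ball of putty's angular momentum as positive, L_{ball} = m v R = (0.111)(6.97)(0.198) = 0.1532 kg·m²/s.
L_i = +I_p ω_p + m v R = +(0.06488)(3.33) + 0.1532 = 0.3692 kg·m²/s.
After sticking, I_f = I_p + m R² = 0.06488 + (0.111)(0.198)² = 0.06923 kg·m².
ω_f = L_i / I_f = 0.3692 / 0.06923 = 5.333 rad/s.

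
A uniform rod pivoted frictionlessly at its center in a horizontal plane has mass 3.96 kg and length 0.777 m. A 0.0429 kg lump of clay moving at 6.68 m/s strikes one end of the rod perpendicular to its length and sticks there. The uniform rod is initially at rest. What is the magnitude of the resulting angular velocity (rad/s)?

|ω_f| ≈ 0.541 rad/s

About the pivot the impulsive forces during the collision are internal, so angular momentum about that axis is conserved.
I_p = (1/12)(3.96)(0.777)² = 0.1992 kg·m². Taking the sense of the lump of clay's angular momentum as positive, L_{lump} = m v R = (0.0429)(6.68)(0.777/2) = 0.1113 kg·m²/s.
L_i = 0 + 0.1113 = 0.1113 kg·m²/s.
After sticking, I_f = I_p + m R² = 0.1992 + (0.0429)(0.777/2)² = 0.2057 kg·m².
ω_f = L_i / I_f = 0.1113 / 0.2057 = 0.5412 rad/s.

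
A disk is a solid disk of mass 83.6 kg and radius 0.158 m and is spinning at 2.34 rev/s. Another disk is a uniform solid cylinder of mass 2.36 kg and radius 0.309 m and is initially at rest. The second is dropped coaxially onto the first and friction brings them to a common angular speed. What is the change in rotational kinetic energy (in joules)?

No external torque acts about the common axis, so total angular momentum is conserved.
Moments of inertia: I_A = ½(83.6)(0.158)² = 1.043 kg·m²; I_B = ½(2.36)(0.309)² = 0.1127 kg·m².
Taking A's sense as positive: L = (1.043)(2.34) = 2.442 kg·m²·rev/s.
Combined I = 1.043 + 0.1127 = 1.156 kg·m².
ω_f = L / I = 2.442 / 1.156 = 2.112 rev/s.
KE_i = ½ΣIω² = 112.8 J; KE_f = ½(1.156)(13.27)² = 101.8 J.

ΔKE ≈ -11.0 J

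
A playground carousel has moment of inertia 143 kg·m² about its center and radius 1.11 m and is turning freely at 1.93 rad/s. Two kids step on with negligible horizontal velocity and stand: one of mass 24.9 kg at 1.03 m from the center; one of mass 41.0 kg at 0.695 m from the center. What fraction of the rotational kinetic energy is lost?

fraction ≈ 0.244

No external torque acts about the center; L_before = L_after.
Added inertia Σmr² = (24.9)(1.03)² + (41.0)(0.695)² = 46.22 kg·m²; I_f = 143.0 + 46.22 = 189.2 kg·m².
ω_f = I_p ω_i / I_f = (143.0)(1.93) / 189.2 = 1.459 rad/s.
KE_i = ½(143.0)(1.930 rad/s)² = 266.3 J; KE_f = ½(189.2)(1.459)² = 201.3 J.
Fraction lost = 0.2443.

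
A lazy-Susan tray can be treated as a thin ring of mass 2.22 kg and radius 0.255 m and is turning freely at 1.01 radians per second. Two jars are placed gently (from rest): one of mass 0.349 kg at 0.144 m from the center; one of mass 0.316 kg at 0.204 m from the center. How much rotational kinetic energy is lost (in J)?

energy lost ≈ 0.00911 J

No external torque acts about the center; L_before = L_after.
I_p = (2.22)(0.255)² = 0.1444 kg·m².
Added inertia Σmr² = (0.349)(0.144)² + (0.316)(0.204)² = 0.02039 kg·m²; I_f = 0.1444 + 0.02039 = 0.1647 kg·m².
ω_f = I_p ω_i / I_f = (0.1444)(1.01) / 0.1647 = 0.8850 rad/s.
KE_i = ½(0.1444)(1.010 rad/s)² = 0.07363 J; KE_f = ½(0.1647)(0.8850)² = 0.06452 J.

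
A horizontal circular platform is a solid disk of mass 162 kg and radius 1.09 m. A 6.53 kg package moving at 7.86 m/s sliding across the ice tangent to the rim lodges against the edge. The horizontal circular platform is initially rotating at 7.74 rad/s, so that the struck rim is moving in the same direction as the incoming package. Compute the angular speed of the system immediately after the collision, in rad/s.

|ω_f| ≈ 7.70 rad/s

The axle reaction passes through the central axle and exerts no torque about it; angular momentum about the central axle is conserved through the impact.
I_p = ½(162)(1.09)² = 96.24 kg·m². Taking the sense of the package's angular momentum as positive, L_{package} = m v R = (6.53)(7.86)(1.09) = 55.95 kg·m²/s.
L_i = +I_p ω_p + m v R = +(96.24)(7.74) + 55.95 = 800.8 kg·m²/s.
After sticking, I_f = I_p + m R² = 96.24 + (6.53)(1.09)² = 104.0 kg·m².
ω_f = L_i / I_f = 800.8 / 104.0 = 7.701 rad/s.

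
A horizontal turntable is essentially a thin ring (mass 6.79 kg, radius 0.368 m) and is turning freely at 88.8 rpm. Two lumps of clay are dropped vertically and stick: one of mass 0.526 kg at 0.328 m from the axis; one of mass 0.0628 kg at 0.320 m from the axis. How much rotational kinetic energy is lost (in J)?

The added mass arrives with no angular momentum about the axis, and any external torque about the axis is negligible, so the system's angular momentum is conserved.
I_p = (6.79)(0.368)² = 0.9195 kg·m².
Added inertia Σmr² = (0.526)(0.328)² + (0.0628)(0.320)² = 0.06302 kg·m²; I_f = 0.9195 + 0.06302 = 0.9825 kg·m².
ω_f = I_p ω_i / I_f = (0.9195)(88.8) / 0.9825 = 83.10 rpm.
KE_i = ½(0.9195)(9.299 rad/s)² = 39.76 J; KE_f = ½(0.9825)(8.703)² = 37.21 J.

energy lost ≈ 2.55 J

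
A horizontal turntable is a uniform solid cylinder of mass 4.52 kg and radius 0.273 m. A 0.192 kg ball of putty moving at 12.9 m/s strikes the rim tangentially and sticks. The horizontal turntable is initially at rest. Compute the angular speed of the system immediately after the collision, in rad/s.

The axle reaction passes through the axle and exerts no torque about it; angular momentum about the axle is conserved through the impact.
I_p = ½(4.52)(0.273)² = 0.1684 kg·m². Taking the sense of the ball of putty's angular momentum as positive, L_{ball} = m v R = (0.192)(12.9)(0.273) = 0.6762 kg·m²/s.
L_i = 0 + 0.6762 = 0.6762 kg·m²/s.
After sticking, I_f = I_p + m R² = 0.1684 + (0.192)(0.273)² = 0.1827 kg·m².
ω_f = L_i / I_f = 0.6762 / 0.1827 = 3.700 rad/s.

|ω_f| ≈ 3.70 rad/s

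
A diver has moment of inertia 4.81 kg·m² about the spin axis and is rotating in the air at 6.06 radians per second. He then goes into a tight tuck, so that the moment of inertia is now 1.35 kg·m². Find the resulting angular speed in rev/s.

ω₂ ≈ 3.44 rev/s

With no external torque about the axis, L is conserved: I₁ω₁ = I₂ω₂.
ω₂ = I₁ω₁ / I₂ = (4.810)(6.06 rad/s) / (1.350) = 21.59 rad/s = 3.436 rev/s.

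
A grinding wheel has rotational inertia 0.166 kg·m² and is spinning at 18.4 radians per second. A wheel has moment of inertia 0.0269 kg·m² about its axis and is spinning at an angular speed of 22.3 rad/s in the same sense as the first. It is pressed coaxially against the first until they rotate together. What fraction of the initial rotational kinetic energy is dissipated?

No external torque acts about the common axis, so total angular momentum is conserved.
Taking A's sense as positive: L = (0.1660)(18.4) + (0.02690)(22.3) = 3.654 kg·m²·rad/s.
Combined I = 0.1660 + 0.02690 = 0.1929 kg·m².
ω_f = L / I = 3.654 / 0.1929 = 18.94 rad/s.
KE_i = ½ΣIω² = 34.79 J; KE_f = ½(0.1929)(18.94)² = 34.61 J.
Fraction dissipated = (KE_i − KE_f)/KE_i = 0.005060.

fraction ≈ 0.00506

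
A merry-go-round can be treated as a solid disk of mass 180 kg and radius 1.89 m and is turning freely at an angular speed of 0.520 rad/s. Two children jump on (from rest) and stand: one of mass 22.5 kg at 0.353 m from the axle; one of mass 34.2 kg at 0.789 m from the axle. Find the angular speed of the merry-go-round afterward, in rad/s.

No external torque acts about the axle; L_before = L_after.
I_p = ½(180)(1.89)² = 321.5 kg·m².
Added inertia Σmr² = (22.5)(0.353)² + (34.2)(0.789)² = 24.09 kg·m²; I_f = 321.5 + 24.09 = 345.6 kg·m².
ω_f = I_p ω_i / I_f = (321.5)(0.520) / 345.6 = 0.4837 rad/s.

ω_f ≈ 0.484 rad/s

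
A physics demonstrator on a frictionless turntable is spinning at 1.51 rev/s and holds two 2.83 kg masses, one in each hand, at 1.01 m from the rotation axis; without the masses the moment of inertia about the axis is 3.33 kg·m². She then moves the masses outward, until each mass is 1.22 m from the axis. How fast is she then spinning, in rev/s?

ω₂ ≈ 1.17 rev/s

No external torque acts about the spin axis, so angular momentum is conserved.
I₁ = 3.33 + 2(2.83)(1.01)² = 9.104 kg·m²; I₂ = 3.33 + 2(2.83)(1.22)² = 11.75 kg·m².
ω₂ = I₁ω₁ / I₂ = (9.104)(1.51 rev/s) / (11.75) = 1.169 rev/s.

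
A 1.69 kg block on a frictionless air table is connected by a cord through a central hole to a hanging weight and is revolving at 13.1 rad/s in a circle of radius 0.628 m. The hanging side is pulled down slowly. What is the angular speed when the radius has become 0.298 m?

No torque about the axis ⇒ m r₁² ω₁ = m r₂² ω₂.
ω₂ = ω₁ (r₁/r₂)² = (13.1)(0.628/0.298)² = 58.18 rad/s.

ω₂ ≈ 58.2 rad/s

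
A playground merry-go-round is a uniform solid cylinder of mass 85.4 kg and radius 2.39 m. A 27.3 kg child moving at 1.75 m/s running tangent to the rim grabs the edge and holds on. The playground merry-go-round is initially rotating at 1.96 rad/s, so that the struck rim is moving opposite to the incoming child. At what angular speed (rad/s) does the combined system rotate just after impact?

About the axle the impulsive forces during the collision are internal, so angular momentum about that axis is conserved.
I_p = ½(85.4)(2.39)² = 243.9 kg·m². Taking the sense of the child's angular momentum as positive, L_{child} = m v R = (27.3)(1.75)(2.39) = 114.2 kg·m²/s.
L_i = −I_p ω_p + m v R = −(243.9)(1.96) + 114.2 = -363.9 kg·m²/s.
After sticking, I_f = I_p + m R² = 243.9 + (27.3)(2.39)² = 399.8 kg·m².
ω_f = L_i / I_f = -363.9 / 399.8 = -0.9100 rad/s.

|ω_f| ≈ 0.910 rad/s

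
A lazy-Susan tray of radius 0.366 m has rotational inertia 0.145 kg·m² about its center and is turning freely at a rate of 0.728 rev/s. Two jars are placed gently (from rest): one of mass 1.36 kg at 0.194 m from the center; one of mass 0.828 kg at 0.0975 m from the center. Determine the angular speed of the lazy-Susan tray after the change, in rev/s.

ω_f ≈ 0.517 rev/s

No external torque acts about the center; L_before = L_after.
Added inertia Σmr² = (1.36)(0.194)² + (0.828)(0.0975)² = 0.05906 kg·m²; I_f = 0.1450 + 0.05906 = 0.2041 kg·m².
ω_f = I_p ω_i / I_f = (0.1450)(0.728) / 0.2041 = 0.5173 rev/s.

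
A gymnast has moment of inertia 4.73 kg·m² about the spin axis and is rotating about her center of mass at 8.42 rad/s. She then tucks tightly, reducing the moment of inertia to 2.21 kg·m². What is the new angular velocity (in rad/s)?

ω₂ ≈ 18.0 rad/s

No external torque acts about the spin axis, so angular momentum is conserved.
ω₂ = I₁ω₁ / I₂ = (4.730)(8.42 rad/s) / (2.210) = 18.02 rad/s.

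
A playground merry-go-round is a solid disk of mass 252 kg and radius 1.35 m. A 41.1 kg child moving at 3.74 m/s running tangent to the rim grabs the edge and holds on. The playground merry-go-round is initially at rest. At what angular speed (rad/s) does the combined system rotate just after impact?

|ω_f| ≈ 0.681 rad/s

About the axle the impulsive forces during the collision are internal, so angular momentum about that axis is conserved.
I_p = ½(252)(1.35)² = 229.6 kg·m². Taking the sense of the child's angular momentum as positive, L_{child} = m v R = (41.1)(3.74)(1.35) = 207.5 kg·m²/s.
L_i = 0 + 207.5 = 207.5 kg·m²/s.
After sticking, I_f = I_p + m R² = 229.6 + (41.1)(1.35)² = 304.5 kg·m².
ω_f = L_i / I_f = 207.5 / 304.5 = 0.6814 rad/s.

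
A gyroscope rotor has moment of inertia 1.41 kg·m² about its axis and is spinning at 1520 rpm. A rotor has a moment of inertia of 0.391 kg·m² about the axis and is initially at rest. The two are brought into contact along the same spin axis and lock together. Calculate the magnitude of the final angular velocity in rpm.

|ω_f| ≈ 1190 rpm

The coupling torques are internal; angular momentum about the shared axis is conserved.
Taking A's sense as positive: L = (1.410)(1520) = 2143 kg·m²·rpm.
Combined I = 1.410 + 0.3910 = 1.801 kg·m².
ω_f = L / I = 2143 / 1.801 = 1190 rpm.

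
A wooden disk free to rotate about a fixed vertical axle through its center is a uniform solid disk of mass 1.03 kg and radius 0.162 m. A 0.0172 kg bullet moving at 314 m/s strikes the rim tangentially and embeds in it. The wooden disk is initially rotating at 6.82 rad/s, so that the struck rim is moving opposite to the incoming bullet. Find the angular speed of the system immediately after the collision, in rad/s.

|ω_f| ≈ 56.0 rad/s

The axle reaction passes through the axle and exerts no torque about it; angular momentum about the axle is conserved through the impact.
I_p = ½(1.03)(0.162)² = 0.01352 kg·m². Taking the sense of the bullet's angular momentum as positive, L_{bullet} = m v R = (0.0172)(314)(0.162) = 0.8749 kg·m²/s.
L_i = −I_p ω_p + m v R = −(0.01352)(6.82) + 0.8749 = 0.7828 kg·m²/s.
After sticking, I_f = I_p + m R² = 0.01352 + (0.0172)(0.162)² = 0.01397 kg·m².
ω_f = L_i / I_f = 0.7828 / 0.01397 = 56.04 rad/s.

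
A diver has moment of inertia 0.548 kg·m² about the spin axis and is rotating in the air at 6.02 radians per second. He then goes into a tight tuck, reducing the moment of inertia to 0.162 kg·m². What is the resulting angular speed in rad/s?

Angular momentum about the spin axis is conserved since the torque about it is zero.
ω₂ = I₁ω₁ / I₂ = (0.5480)(6.02 rad/s) / (0.1620) = 20.36 rad/s.

ω₂ ≈ 20.4 rad/s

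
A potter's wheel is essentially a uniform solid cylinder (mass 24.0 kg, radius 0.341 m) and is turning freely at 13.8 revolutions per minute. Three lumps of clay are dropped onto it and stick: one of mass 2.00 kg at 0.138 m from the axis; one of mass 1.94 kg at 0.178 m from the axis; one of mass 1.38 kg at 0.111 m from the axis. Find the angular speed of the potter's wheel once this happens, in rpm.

The added mass arrives with no angular momentum about the axis, and any external torque about the axis is negligible, so the system's angular momentum is conserved.
I_p = ½(24.0)(0.341)² = 1.395 kg·m².
Added inertia Σmr² = (2.00)(0.138)² + (1.94)(0.178)² + (1.38)(0.111)² = 0.1166 kg·m²; I_f = 1.395 + 0.1166 = 1.512 kg·m².
ω_f = I_p ω_i / I_f = (1.395)(13.8) / 1.512 = 12.74 rpm.

ω_f ≈ 12.7 rpm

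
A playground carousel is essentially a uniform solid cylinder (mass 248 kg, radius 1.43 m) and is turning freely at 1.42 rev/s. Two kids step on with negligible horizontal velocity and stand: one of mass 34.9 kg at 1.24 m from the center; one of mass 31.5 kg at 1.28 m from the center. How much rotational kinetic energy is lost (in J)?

energy lost ≈ 2960 J

The added mass arrives with no angular momentum about the center, and any external torque about the center is negligible, so the system's angular momentum is conserved.
I_p = ½(248)(1.43)² = 253.6 kg·m².
Added inertia Σmr² = (34.9)(1.24)² + (31.5)(1.28)² = 105.3 kg·m²; I_f = 253.6 + 105.3 = 358.8 kg·m².
ω_f = I_p ω_i / I_f = (253.6)(1.42) / 358.8 = 1.003 rev/s.
KE_i = ½(253.6)(8.922 rad/s)² = 10090 J; KE_f = ½(358.8)(6.305)² = 7132 J.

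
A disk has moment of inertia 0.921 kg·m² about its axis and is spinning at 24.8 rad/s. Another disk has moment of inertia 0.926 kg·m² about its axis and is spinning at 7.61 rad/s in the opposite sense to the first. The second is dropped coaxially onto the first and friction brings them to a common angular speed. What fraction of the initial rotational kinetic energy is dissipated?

fraction ≈ 0.782

No external torque acts about the common axis, so total angular momentum is conserved.
Taking A's sense as positive: L = (0.9210)(24.8) − (0.9260)(7.61) = 15.79 kg·m²·rad/s.
Combined I = 0.9210 + 0.9260 = 1.847 kg·m².
ω_f = L / I = 15.79 / 1.847 = 8.551 rad/s.
KE_i = ½ΣIω² = 310.0 J; KE_f = ½(1.847)(8.551)² = 67.53 J.
Fraction dissipated = (KE_i − KE_f)/KE_i = 0.7822.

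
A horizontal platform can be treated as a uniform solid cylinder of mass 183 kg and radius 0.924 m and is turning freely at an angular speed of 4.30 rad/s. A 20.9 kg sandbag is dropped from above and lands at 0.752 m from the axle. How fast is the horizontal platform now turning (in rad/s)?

The added mass arrives with no angular momentum about the axle, and any external torque about the axle is negligible, so the system's angular momentum is conserved.
I_p = ½(183)(0.924)² = 78.12 kg·m².
Added inertia Σmr² = (20.9)(0.752)² = 11.82 kg·m²; I_f = 78.12 + 11.82 = 89.94 kg·m².
ω_f = I_p ω_i / I_f = (78.12)(4.30) / 89.94 = 3.735 rad/s.

ω_f ≈ 3.73 rad/s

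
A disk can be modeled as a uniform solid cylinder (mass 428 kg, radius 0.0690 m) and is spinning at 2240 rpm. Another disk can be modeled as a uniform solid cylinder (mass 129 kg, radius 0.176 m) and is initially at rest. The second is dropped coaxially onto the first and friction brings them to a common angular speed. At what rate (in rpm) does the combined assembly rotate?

The coupling torques are internal; angular momentum about the shared axis is conserved.
Moments of inertia: I_A = ½(428)(0.0690)² = 1.019 kg·m²; I_B = ½(129)(0.176)² = 1.998 kg·m².
Taking A's sense as positive: L = (1.019)(2240) = 2282 kg·m²·rpm.
Combined I = 1.019 + 1.998 = 3.017 kg·m².
ω_f = L / I = 2282 / 3.017 = 756.5 rpm.

|ω_f| ≈ 757 rpm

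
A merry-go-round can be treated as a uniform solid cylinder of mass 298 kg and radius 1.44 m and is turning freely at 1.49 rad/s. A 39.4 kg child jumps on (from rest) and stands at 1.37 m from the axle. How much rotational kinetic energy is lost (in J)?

energy lost ≈ 66.2 J

The added mass arrives with no angular momentum about the axle, and any external torque about the axle is negligible, so the system's angular momentum is conserved.
I_p = ½(298)(1.44)² = 309.0 kg·m².
Added inertia Σmr² = (39.4)(1.37)² = 73.95 kg·m²; I_f = 309.0 + 73.95 = 382.9 kg·m².
ω_f = I_p ω_i / I_f = (309.0)(1.49) / 382.9 = 1.202 rad/s.
KE_i = ½(309.0)(1.490 rad/s)² = 343.0 J; KE_f = ½(382.9)(1.202)² = 276.7 J.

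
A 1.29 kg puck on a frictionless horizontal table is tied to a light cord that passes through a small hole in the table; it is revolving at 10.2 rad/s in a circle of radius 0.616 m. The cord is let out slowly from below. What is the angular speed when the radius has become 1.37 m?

No torque about the axis ⇒ m r₁² ω₁ = m r₂² ω₂.
ω₂ = ω₁ (r₁/r₂)² = (10.2)(0.616/1.37)² = 2.062 rad/s.

ω₂ ≈ 2.06 rad/s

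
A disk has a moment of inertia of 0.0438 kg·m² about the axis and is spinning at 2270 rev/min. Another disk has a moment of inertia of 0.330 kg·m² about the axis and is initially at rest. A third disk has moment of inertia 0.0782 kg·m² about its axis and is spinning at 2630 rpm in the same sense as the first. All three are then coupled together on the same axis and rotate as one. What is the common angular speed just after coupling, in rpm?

|ω_f| ≈ 675 rpm

The coupling torques are internal; angular momentum about the shared axis is conserved.
Taking A's sense as positive: L = (0.04380)(2270) + (0.07820)(2630) = 305.1 kg·m²·rpm.
Combined I = 0.04380 + 0.3300 + 0.07820 = 0.4520 kg·m².
ω_f = L / I = 305.1 / 0.4520 = 675.0 rpm.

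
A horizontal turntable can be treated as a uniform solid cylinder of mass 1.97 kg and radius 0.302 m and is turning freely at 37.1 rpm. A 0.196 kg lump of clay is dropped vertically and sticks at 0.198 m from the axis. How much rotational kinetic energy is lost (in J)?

No external torque acts about the axis; L_before = L_after.
I_p = ½(1.97)(0.302)² = 0.08984 kg·m².
Added inertia Σmr² = (0.196)(0.198)² = 0.007684 kg·m²; I_f = 0.08984 + 0.007684 = 0.09752 kg·m².
ω_f = I_p ω_i / I_f = (0.08984)(37.1) / 0.09752 = 34.18 rpm.
KE_i = ½(0.08984)(3.885 rad/s)² = 0.6780 J; KE_f = ½(0.09752)(3.579)² = 0.6246 J.

energy lost ≈ 0.0534 J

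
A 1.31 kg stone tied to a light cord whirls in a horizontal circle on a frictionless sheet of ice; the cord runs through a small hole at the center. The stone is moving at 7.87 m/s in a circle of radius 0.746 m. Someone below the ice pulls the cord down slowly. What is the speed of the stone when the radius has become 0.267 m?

v₂ ≈ 22.0 m/s

The only horizontal force on the mass is along the cord (radial), so it exerts no torque about the hole and angular momentum m v r is conserved.
v₂ = v₁ r₁ / r₂ = (7.87)(0.746) / (0.267) = 21.99 m/s.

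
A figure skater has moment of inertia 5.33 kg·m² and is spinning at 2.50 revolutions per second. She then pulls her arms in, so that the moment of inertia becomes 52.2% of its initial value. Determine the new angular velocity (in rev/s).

ω₂ ≈ 4.79 rev/s

No external torque acts about the spin axis, so angular momentum is conserved.
I₂ = 0.522 × 5.33 = 2.782 kg·m².
ω₂ = I₁ω₁ / I₂ = (5.330)(2.50 rev/s) / (2.782) = 4.789 rev/s.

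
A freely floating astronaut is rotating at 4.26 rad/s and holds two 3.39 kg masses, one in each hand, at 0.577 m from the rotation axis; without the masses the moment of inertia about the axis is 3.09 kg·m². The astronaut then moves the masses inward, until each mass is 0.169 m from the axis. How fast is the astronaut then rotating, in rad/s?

No external torque acts about the spin axis, so angular momentum is conserved.
I₁ = 3.09 + 2(3.39)(0.577)² = 5.347 kg·m²; I₂ = 3.09 + 2(3.39)(0.169)² = 3.284 kg·m².
ω₂ = I₁ω₁ / I₂ = (5.347)(4.26 rad/s) / (3.284) = 6.937 rad/s.

ω₂ ≈ 6.94 rad/s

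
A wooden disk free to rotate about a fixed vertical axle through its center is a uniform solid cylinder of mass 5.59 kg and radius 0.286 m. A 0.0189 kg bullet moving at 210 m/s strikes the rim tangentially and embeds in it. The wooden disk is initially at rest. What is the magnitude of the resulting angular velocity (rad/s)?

About the axle the impulsive forces during the collision are internal, so angular momentum about that axis is conserved.
I_p = ½(5.59)(0.286)² = 0.2286 kg·m². Taking the sense of the bullet's angular momentum as positive, L_{bullet} = m v R = (0.0189)(210)(0.286) = 1.135 kg·m²/s.
L_i = 0 + 1.135 = 1.135 kg·m²/s.
After sticking, I_f = I_p + m R² = 0.2286 + (0.0189)(0.286)² = 0.2302 kg·m².
ω_f = L_i / I_f = 1.135 / 0.2302 = 4.932 rad/s.

|ω_f| ≈ 4.93 rad/s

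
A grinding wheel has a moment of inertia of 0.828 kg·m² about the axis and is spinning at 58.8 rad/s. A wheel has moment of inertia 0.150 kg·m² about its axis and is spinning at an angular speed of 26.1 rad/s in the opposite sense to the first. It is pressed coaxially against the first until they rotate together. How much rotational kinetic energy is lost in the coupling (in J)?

The coupling torques are internal; angular momentum about the shared axis is conserved.
Taking A's sense as positive: L = (0.8280)(58.8) − (0.1500)(26.1) = 44.77 kg·m²·rad/s.
Combined I = 0.8280 + 0.1500 = 0.9780 kg·m².
ω_f = L / I = 44.77 / 0.9780 = 45.78 rad/s.
KE_i = ½ΣIω² = 1482 J; KE_f = ½(0.9780)(45.78)² = 1025 J.

ΔKE lost ≈ 458 J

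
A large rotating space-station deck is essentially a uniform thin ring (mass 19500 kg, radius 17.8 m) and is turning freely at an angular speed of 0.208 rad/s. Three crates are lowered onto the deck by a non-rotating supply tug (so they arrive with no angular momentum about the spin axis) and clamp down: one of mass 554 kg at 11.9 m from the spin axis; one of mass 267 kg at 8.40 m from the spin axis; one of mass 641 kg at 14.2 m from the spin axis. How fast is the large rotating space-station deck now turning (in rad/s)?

ω_f ≈ 0.201 rad/s

No external torque acts about the spin axis; L_before = L_after.
I_p = (19500)(17.8)² = 6.178e+06 kg·m².
Added inertia Σmr² = (554)(11.9)² + (267)(8.40)² + (641)(14.2)² = 2.265e+05 kg·m²; I_f = 6.178e+06 + 2.265e+05 = 6.405e+06 kg·m².
ω_f = I_p ω_i / I_f = (6.178e+06)(0.208) / 6.405e+06 = 0.2006 rad/s.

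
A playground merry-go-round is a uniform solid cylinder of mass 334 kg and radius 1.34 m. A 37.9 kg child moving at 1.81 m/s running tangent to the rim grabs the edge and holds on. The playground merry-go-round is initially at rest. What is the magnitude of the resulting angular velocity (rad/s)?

|ω_f| ≈ 0.250 rad/s

The axle reaction passes through the axle and exerts no torque about it; angular momentum about the axle is conserved through the impact.
I_p = ½(334)(1.34)² = 299.9 kg·m². Taking the sense of the child's angular momentum as positive, L_{child} = m v R = (37.9)(1.81)(1.34) = 91.92 kg·m²/s.
L_i = 0 + 91.92 = 91.92 kg·m²/s.
After sticking, I_f = I_p + m R² = 299.9 + (37.9)(1.34)² = 367.9 kg·m².
ω_f = L_i / I_f = 91.92 / 367.9 = 0.2498 rad/s.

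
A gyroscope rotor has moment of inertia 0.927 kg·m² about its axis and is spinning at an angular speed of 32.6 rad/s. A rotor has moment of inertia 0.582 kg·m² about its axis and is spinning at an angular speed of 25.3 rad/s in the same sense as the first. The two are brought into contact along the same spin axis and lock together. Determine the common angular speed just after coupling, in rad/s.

No external torque acts about the common axis, so total angular momentum is conserved.
Taking A's sense as positive: L = (0.9270)(32.6) + (0.5820)(25.3) = 44.94 kg·m²·rad/s.
Combined I = 0.9270 + 0.5820 = 1.509 kg·m².
ω_f = L / I = 44.94 / 1.509 = 29.78 rad/s.

|ω_f| ≈ 29.8 rad/s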